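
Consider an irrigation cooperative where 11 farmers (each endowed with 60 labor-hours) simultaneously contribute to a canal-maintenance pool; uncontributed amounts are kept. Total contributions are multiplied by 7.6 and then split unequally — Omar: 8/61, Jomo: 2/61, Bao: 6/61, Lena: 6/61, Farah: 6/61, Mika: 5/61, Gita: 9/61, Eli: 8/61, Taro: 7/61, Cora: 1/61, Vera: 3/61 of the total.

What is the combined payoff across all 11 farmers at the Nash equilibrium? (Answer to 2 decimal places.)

1056.00 labor-hours

Player j's private return per contributed unit is 7.6 × (j's share). Contributing is weakly dominant for j when that share is at least 1/7.6 = 0.1316, and contributing 0 is dominant otherwise.
Gita alone (share 9/61) is above the threshold, contributing 60; the remaining 10 contribute 0. Total contributed: 60.
The canal-maintenance pool pays out 7.6 × 60 = 456.00 in total (split across the unequal shares, but the aggregate is all that matters for the group sum).
The 10 free-riders keep 60 each, adding 600. Group total = 600 + 456.00 = 1056.00.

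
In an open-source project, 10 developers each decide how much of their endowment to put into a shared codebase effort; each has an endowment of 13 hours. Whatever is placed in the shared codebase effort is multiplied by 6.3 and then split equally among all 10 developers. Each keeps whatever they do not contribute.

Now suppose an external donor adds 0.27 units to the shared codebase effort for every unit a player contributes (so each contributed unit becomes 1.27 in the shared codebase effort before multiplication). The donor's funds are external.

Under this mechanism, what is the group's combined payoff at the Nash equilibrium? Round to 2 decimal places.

The effective private return is 6.3 × 1.27 / 10 = 0.8001, which is still under 1, so the mechanism doesn't change anyone's dominant strategy: zero contribution.
At the Nash equilibrium no one contributes; group total payoff = 10 × 13 = 130.

130.00 hours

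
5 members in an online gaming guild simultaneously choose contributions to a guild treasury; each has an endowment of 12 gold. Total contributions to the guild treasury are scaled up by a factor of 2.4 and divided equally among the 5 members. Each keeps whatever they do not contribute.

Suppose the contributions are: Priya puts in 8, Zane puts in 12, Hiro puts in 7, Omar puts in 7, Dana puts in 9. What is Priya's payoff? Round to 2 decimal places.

Total contributed: 8 + 12 + 7 + 7 + 9 = 43.
Each receives 2.4 × 43 / 5 = 20.64 from the guild treasury.
Priya keeps 12 − 8 = 4, so Priya's payoff is 4 + 20.64 = 24.64.

24.64 gold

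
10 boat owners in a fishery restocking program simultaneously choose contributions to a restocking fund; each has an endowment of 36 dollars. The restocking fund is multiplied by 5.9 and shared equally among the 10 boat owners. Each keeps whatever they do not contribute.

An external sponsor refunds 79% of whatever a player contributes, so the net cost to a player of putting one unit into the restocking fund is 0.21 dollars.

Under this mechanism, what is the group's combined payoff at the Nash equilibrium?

2408.40 dollars

With the mechanism, a contributed unit returns (5.9/10) / 0.21 = 2.8095 per unit of net cost to the contributor — now above 1 — so contributing fully is weakly dominant for every player.
So the Nash equilibrium is full contribution by all 10; the group earns 10 × (36 × 0.79 + 5.9 × 36) = 2408.40.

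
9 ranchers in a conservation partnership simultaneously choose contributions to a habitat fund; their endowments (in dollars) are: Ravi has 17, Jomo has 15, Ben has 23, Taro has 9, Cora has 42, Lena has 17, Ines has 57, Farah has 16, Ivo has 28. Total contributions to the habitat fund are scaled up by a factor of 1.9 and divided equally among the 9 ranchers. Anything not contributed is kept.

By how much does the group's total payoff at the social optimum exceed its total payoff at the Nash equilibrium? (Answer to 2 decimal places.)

The private return per contributed unit is 1.9/9 = 0.2111 < 1 for every player regardless of endowment, so the Nash equilibrium is zero contribution and the group total is Σ E_j = 17 + 15 + 23 + 9 + 42 + 17 + 57 + 16 + 28 = 224.
Each contributed unit returns 1.900 to the group, so the social optimum is full contribution by everyone: group total = 1.900 × 224 = 425.60.
Efficiency loss = (1.900 − 1) × 224 = 201.60.

201.60 dollars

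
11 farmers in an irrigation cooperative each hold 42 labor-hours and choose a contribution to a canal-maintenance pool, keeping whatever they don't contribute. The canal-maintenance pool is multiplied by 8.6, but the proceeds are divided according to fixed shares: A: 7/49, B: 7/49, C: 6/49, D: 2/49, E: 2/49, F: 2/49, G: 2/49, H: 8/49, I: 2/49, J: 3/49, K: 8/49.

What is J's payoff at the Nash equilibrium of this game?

152.57 labor-hours

A player with share s gets back 8.6·s per unit contributed, so full contribution is dominant for anyone with s > 1/8.6 = 0.1163 and zero contribution is dominant for anyone below.
The shares above 0.1163 belong to A, B, C, H and K, contributing 42 each; the remaining 6 contribute 0. Total contributed: 210.
J keeps 42 and receives 8.6 × 210 × 3/49 = 110.57 from the canal-maintenance pool, for a payoff of 152.57.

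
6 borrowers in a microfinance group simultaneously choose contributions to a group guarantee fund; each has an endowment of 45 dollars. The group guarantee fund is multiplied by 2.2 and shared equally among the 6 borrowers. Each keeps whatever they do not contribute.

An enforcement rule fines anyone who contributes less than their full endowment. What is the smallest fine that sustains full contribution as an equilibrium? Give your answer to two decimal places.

28.50 dollars

Given the others contribute fully, the best deviation is to contribute 0 (any partial contribution still incurs the fine and gives up units whose private return 0.3667 is below 1).
Deviating from 45 to 0 saves 45 dollars but forfeits the deviator's share of the drop in the group guarantee fund: 2.2/6 × 45 = 16.50.
So the deviation gain is 45 − 16.50 = 28.50, and the fine must be at least 28.50 dollars to wipe it out.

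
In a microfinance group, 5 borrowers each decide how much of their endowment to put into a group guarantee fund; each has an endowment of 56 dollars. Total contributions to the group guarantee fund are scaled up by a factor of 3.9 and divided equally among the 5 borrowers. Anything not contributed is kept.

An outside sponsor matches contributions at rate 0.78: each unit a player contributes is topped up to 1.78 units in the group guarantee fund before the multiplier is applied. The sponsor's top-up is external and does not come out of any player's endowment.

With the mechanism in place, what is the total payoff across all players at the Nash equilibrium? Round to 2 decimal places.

1943.76 dollars

Under the mechanism each unit contributed yields 3.9 × 1.78 / 5 = 1.3884 back to its contributor per unit of net cost, which exceeds 1, making full contribution the dominant choice for everyone.
So the Nash equilibrium is full contribution by all 5; the group earns 3.9 × 1.78 × 280 = 1943.76.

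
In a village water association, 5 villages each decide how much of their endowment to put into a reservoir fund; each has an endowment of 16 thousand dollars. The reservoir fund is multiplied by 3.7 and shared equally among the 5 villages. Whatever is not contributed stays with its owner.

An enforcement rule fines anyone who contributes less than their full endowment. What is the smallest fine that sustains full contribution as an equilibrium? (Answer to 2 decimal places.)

Given the others contribute fully, the best deviation is to contribute 0 (any partial contribution still incurs the fine and gives up units whose private return 0.7400 is below 1).
Deviating from 16 to 0 saves 16 thousand dollars but forfeits the deviator's share of the drop in the reservoir fund: 3.7/5 × 16 = 11.84.
So the deviation gain is 16 − 11.84 = 4.16, and the fine must be at least 4.16 thousand dollars to wipe it out.

4.16 thousand dollars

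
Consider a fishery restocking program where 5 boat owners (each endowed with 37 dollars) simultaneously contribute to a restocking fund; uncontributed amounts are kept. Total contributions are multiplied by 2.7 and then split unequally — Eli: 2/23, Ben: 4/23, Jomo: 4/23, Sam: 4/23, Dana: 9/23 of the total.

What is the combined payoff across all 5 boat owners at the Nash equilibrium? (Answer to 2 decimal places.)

247.90 dollars

A player with share s gets back 2.7·s per unit contributed, so full contribution is dominant for anyone with s > 1/2.7 = 0.3704 and zero contribution is dominant for anyone below.
The only share above 0.3704 is Dana's 9/23, contributing 37; the remaining 4 contribute 0. Total contributed: 37.
The restocking fund pays out 2.7 × 37 = 99.90 in total (split across the unequal shares, but the aggregate is all that matters for the group sum).
The 4 free-riders keep 37 each, adding 148. Group total = 148 + 99.90 = 247.90.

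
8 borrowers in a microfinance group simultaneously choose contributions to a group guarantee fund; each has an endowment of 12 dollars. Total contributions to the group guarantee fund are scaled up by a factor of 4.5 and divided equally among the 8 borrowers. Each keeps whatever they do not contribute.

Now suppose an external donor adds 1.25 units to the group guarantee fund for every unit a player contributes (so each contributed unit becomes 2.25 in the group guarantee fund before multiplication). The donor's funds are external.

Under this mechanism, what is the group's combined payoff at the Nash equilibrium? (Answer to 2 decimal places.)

972.00 dollars

The effective private return per unit is now 4.5 × 2.25 / 8 = 1.2656 > 1, so every player's dominant strategy flips to full contribution.
So the Nash equilibrium is full contribution by all 8; the group earns 4.5 × 2.25 × 96 = 972.00.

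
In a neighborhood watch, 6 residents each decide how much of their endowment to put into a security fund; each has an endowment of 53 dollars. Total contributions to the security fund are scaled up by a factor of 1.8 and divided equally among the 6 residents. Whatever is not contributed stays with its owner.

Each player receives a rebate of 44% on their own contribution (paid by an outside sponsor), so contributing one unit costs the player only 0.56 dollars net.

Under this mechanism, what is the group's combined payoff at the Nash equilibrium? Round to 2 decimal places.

Even with the mechanism, each unit contributed returns only (1.8/6) / 0.56 = 0.5357 per unit of net cost, so contributing nothing is still dominant.
At the Nash equilibrium no one contributes; group total payoff = 6 × 53 = 318.

318.00 dollars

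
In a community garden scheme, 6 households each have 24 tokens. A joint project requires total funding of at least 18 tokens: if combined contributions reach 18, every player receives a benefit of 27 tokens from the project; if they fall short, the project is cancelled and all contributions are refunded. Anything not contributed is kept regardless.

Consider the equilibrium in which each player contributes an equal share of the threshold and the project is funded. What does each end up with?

48 tokens

Equal share of the threshold: 18/6 = 3.
At this profile no one gains by cutting their contribution: any cut drops the total below 18, the project is cancelled, contributions are refunded, and the deviator ends with 24, which is less than 24 − 3 + 27 = 48. Contributing more than 3 just wastes the excess. So contributing exactly 3 is a best response.
Each player's payoff: 24 − 3 + 27 = 48.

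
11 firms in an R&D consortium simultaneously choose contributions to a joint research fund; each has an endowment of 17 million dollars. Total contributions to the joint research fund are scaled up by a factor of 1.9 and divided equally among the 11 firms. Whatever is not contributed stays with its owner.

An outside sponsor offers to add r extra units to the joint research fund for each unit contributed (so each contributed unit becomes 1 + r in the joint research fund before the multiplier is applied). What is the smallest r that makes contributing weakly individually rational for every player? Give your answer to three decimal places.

4.789

With matching at rate r, one contributed unit becomes (1 + r) in the joint research fund and returns 1.9 × (1 + r) / 11 to the contributor.
Setting this equal to 1: 1 + r = 11/1.9 = 5.7895.
So the minimum matching rate is r = 5.7895 − 1 = 4.789.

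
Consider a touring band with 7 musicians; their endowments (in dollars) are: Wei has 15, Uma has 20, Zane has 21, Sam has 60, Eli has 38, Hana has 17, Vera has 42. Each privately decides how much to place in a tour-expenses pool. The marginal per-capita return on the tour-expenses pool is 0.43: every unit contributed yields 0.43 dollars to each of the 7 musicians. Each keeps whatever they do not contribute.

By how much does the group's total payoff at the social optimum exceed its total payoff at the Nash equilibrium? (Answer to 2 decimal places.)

428.13 dollars

The private return per contributed unit is 0.43 < 1 for everyone, so the Nash equilibrium is zero contribution and the group total is Σ E_j = 15 + 20 + 21 + 60 + 38 + 17 + 42 = 213.
Each contributed unit returns 3.010 to the group, so the social optimum is full contribution by everyone: group total = 3.010 × 213 = 641.13.
Efficiency loss = (3.010 − 1) × 213 = 428.13.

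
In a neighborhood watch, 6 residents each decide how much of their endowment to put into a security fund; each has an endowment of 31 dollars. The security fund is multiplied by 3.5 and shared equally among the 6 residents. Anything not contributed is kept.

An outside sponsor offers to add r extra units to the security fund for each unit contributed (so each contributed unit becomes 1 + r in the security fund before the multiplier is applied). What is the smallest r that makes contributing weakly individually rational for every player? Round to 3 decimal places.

0.714

With matching at rate r, one contributed unit becomes (1 + r) in the security fund and returns 3.5 × (1 + r) / 6 to the contributor.
Setting this equal to 1: 1 + r = 6/3.5 = 1.7143.
So the minimum matching rate is r = 1.7143 − 1 = 0.714.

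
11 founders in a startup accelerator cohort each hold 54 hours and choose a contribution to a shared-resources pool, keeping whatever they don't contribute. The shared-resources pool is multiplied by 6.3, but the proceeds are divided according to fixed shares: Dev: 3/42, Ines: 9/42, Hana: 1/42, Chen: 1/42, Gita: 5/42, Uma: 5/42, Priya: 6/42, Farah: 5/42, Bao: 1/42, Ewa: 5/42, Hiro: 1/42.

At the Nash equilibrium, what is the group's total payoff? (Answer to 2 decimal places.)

A player with share s gets back 6.3·s per unit contributed, so full contribution is dominant for anyone with s > 1/6.3 = 0.1587 and zero contribution is dominant for anyone below.
Ines alone (share 9/42) is above the threshold, contributing 54; the remaining 10 contribute 0. Total contributed: 54.
The shared-resources pool pays out 6.3 × 54 = 340.20 in total (split across the unequal shares, but the aggregate is all that matters for the group sum).
The 10 free-riders keep 54 each, adding 540. Group total = 540 + 340.20 = 880.20.

880.20 hours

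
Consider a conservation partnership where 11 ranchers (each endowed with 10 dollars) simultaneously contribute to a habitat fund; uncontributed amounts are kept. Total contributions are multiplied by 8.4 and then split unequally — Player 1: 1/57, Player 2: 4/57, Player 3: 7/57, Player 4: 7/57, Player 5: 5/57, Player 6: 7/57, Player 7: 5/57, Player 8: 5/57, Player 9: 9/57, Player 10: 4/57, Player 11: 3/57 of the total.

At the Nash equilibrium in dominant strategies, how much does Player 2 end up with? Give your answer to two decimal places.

33.58 dollars

Each unit j contributes comes back to j as 8.4 × (j's share), so j prefers to contribute only if that share exceeds 1/8.4 = 0.1190; otherwise keeping the unit dominates.
The shares above 0.1190 belong to Player 3, Player 4, Player 6 and Player 9, contributing 10 each; the remaining 7 contribute 0. Total contributed: 40.
Player 2 keeps 10 and receives 8.4 × 40 × 4/57 = 23.58 from the habitat fund, for a payoff of 33.58.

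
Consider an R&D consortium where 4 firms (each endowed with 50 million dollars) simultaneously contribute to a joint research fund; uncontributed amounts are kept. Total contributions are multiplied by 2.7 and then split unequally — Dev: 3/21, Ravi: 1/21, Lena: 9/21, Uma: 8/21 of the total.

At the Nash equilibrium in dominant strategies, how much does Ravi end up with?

62.86 million dollars

A player with share s gets back 2.7·s per unit contributed, so full contribution is dominant for anyone with s > 1/2.7 = 0.3704 and zero contribution is dominant for anyone below.
Lena and Uma are above the threshold, contributing 50 each; the remaining 2 contribute 0. Total contributed: 100.
Ravi keeps 50 and receives 2.7 × 100 × 1/21 = 12.86 from the joint research fund, for a payoff of 62.86.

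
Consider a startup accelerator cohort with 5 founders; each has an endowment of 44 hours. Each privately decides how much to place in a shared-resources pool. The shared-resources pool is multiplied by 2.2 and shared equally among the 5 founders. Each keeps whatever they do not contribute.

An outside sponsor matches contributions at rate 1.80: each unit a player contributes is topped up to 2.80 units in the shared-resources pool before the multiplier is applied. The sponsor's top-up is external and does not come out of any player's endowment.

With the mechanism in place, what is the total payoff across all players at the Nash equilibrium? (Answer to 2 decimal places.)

1355.20 hours

Under the mechanism each unit contributed yields 2.2 × 2.80 / 5 = 1.2320 back to its contributor per unit of net cost, which exceeds 1, making full contribution the dominant choice for everyone.
So the Nash equilibrium is full contribution by all 5; the group earns 2.2 × 2.80 × 220 = 1355.20.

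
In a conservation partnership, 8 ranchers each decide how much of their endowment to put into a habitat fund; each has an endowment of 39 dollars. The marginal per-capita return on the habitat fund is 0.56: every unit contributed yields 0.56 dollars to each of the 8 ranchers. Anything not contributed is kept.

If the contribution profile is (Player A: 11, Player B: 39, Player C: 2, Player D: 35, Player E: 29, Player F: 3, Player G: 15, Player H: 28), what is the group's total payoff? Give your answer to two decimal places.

875.76 dollars

Total contributed: 11 + 39 + 2 + 35 + 29 + 3 + 15 + 28 = 162; total kept: 8 × 39 − 162 = 150.
The habitat fund pays out 0.56 × 8 × 162 = 725.76 in aggregate.
Group total = 150 + 725.76 = 875.76.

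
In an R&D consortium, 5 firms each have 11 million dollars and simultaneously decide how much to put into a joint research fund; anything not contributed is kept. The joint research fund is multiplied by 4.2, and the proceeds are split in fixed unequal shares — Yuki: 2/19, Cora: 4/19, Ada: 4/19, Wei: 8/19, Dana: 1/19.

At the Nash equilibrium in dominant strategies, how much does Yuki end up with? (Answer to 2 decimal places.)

15.86 million dollars

Each unit j contributes comes back to j as 4.2 × (j's share), so j prefers to contribute only if that share exceeds 1/4.2 = 0.2381; otherwise keeping the unit dominates.
Wei alone (share 8/19) is above the threshold, contributing 11; the remaining 4 contribute 0. Total contributed: 11.
Yuki keeps 11 and receives 4.2 × 11 × 2/19 = 4.86 from the joint research fund, for a payoff of 15.86.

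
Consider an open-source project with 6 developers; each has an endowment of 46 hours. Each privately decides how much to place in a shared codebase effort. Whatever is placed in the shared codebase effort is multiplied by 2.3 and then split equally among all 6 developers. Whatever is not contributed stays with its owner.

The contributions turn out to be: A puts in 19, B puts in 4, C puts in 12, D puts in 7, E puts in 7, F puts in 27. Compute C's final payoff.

63.13 hours

Total contributed: 19 + 4 + 12 + 7 + 7 + 27 = 76.
Each receives 2.3 × 76 / 6 = 29.13 from the shared codebase effort.
C keeps 46 − 12 = 34, so C's payoff is 34 + 29.13 = 63.13.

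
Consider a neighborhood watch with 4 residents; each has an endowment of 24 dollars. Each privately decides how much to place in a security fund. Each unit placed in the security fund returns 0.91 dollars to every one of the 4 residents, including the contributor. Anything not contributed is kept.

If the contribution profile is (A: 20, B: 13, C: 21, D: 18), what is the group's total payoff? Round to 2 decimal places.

286.08 dollars

Total contributed: 20 + 13 + 21 + 18 = 72; total kept: 4 × 24 − 72 = 24.
The security fund pays out 0.91 × 4 × 72 = 262.08 in aggregate.
Group total = 24 + 262.08 = 286.08.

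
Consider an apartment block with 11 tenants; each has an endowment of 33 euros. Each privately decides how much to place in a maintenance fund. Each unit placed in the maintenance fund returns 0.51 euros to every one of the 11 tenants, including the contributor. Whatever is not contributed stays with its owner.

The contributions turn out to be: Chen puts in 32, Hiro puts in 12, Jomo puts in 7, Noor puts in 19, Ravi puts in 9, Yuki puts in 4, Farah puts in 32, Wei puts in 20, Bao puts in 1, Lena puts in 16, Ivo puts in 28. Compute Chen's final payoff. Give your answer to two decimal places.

Total contributed: 32 + 12 + 7 + 19 + 9 + 4 + 32 + 20 + 1 + 16 + 28 = 180.
Each receives 0.51 × 180 = 91.80 from the maintenance fund.
Chen keeps 33 − 32 = 1, so Chen's payoff is 1 + 91.80 = 92.80.

92.80 euros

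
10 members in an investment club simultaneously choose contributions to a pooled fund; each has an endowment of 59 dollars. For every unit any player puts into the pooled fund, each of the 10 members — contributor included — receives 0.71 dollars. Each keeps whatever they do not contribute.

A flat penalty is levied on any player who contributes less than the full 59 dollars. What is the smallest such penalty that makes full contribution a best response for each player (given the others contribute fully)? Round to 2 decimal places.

17.11 dollars

Given the others contribute fully, the best deviation is to contribute 0 (any partial contribution still incurs the fine and gives up units whose private return 0.71 is below 1).
Deviating from 59 to 0 saves 59 dollars but forfeits the deviator's share of the drop in the pooled fund: 0.71 × 59 = 41.89.
So the deviation gain is 59 − 41.89 = 17.11, and the fine must be at least 17.11 dollars to wipe it out.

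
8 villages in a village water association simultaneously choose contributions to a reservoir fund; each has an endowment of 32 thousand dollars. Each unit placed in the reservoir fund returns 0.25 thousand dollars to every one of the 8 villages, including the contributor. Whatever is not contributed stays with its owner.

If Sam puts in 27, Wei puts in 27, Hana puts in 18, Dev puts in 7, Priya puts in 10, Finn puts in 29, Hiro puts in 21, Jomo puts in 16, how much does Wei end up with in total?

Total contributed: 27 + 27 + 18 + 7 + 10 + 29 + 21 + 16 = 155.
Each receives 0.25 × 155 = 38.75 from the reservoir fund.
Wei keeps 32 − 27 = 5, so Wei's payoff is 5 + 38.75 = 43.75.

43.75 thousand dollars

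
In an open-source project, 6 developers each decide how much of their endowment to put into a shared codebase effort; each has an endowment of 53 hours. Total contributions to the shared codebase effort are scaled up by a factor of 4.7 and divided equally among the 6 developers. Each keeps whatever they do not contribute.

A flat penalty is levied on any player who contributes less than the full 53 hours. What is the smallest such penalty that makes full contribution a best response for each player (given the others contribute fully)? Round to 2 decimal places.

11.48 hours

Given the others contribute fully, the best deviation is to contribute 0 (any partial contribution still incurs the fine and gives up units whose private return 0.7833 is below 1).
Deviating from 53 to 0 saves 53 hours but forfeits the deviator's share of the drop in the shared codebase effort: 4.7/6 × 53 = 41.52.
So the deviation gain is 53 − 41.52 = 11.48, and the fine must be at least 11.48 hours to wipe it out.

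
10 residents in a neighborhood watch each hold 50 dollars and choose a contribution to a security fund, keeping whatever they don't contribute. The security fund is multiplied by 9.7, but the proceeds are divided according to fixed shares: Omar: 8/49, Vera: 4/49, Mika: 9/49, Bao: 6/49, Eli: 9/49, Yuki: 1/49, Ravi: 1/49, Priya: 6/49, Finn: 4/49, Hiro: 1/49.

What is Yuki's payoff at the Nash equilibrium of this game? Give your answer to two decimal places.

99.49 dollars

For player j, contributing a unit is worthwhile iff 9.7 × (j's share) ≥ 1, i.e. iff j's share is at least 0.1031.
Omar, Mika, Bao, Eli and Priya are above the threshold, contributing 50 each; the remaining 5 contribute 0. Total contributed: 250.
Yuki keeps 50 and receives 9.7 × 250 × 1/49 = 49.49 from the security fund, for a payoff of 99.49.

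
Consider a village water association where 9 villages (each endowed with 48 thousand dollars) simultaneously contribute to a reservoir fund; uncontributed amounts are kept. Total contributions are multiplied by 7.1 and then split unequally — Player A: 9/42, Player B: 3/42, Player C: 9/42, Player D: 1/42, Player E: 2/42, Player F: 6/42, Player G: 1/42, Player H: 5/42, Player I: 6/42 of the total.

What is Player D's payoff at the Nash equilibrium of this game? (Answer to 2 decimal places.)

A player with share s gets back 7.1·s per unit contributed, so full contribution is dominant for anyone with s > 1/7.1 = 0.1408 and zero contribution is dominant for anyone below.
Player A, Player C, Player F and Player I clear that bar, contributing 48 each; the remaining 5 contribute 0. Total contributed: 192.
Player D keeps 48 and receives 7.1 × 192 × 1/42 = 32.46 from the reservoir fund, for a payoff of 80.46.

80.46 thousand dollars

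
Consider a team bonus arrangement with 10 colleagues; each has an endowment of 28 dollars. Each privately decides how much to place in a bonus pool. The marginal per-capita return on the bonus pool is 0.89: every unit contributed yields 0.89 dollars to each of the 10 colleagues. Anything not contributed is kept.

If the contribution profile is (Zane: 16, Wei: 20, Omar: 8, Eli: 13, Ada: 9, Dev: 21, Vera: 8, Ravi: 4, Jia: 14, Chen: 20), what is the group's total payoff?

Total contributed: 16 + 20 + 8 + 13 + 9 + 21 + 8 + 4 + 14 + 20 = 133; total kept: 10 × 28 − 133 = 147.
The bonus pool pays out 0.89 × 10 × 133 = 1183.70 in aggregate.
Group total = 147 + 1183.70 = 1330.70.

1330.70 dollars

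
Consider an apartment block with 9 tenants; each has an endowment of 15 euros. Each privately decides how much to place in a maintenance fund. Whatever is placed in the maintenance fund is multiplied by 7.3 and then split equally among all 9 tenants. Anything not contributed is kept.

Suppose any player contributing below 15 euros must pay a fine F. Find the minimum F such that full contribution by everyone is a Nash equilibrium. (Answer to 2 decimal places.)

Given the others contribute fully, the best deviation is to contribute 0 (any partial contribution still incurs the fine and gives up units whose private return 0.8111 is below 1).
Deviating from 15 to 0 saves 15 euros but forfeits the deviator's share of the drop in the maintenance fund: 7.3/9 × 15 = 12.17.
So the deviation gain is 15 − 12.17 = 2.83, and the fine must be at least 2.83 euros to wipe it out.

2.83 euros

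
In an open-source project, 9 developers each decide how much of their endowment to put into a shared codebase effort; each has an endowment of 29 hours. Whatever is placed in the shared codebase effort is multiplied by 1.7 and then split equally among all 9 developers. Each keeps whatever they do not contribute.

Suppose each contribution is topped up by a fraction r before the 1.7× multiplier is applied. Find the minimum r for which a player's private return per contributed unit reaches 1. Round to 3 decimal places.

With matching at rate r, one contributed unit becomes (1 + r) in the shared codebase effort and returns 1.7 × (1 + r) / 9 to the contributor.
Setting this equal to 1: 1 + r = 9/1.7 = 5.2941.
So the minimum matching rate is r = 5.2941 − 1 = 4.294.

4.294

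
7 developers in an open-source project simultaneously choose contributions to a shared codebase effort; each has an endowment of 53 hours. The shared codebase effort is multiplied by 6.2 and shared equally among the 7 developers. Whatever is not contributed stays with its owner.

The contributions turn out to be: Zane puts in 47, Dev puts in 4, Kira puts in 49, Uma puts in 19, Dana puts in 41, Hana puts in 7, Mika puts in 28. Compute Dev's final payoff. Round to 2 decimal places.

Total contributed: 47 + 4 + 49 + 19 + 41 + 7 + 28 = 195.
Each receives 6.2 × 195 / 7 = 172.71 from the shared codebase effort.
Dev keeps 53 − 4 = 49, so Dev's payoff is 49 + 172.71 = 221.71.

221.71 hours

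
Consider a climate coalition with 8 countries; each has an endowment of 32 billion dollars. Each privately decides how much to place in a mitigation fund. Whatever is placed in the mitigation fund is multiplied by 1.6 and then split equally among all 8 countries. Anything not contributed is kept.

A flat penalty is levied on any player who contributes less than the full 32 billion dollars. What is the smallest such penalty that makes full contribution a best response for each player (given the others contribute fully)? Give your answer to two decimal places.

25.60 billion dollars

Given the others contribute fully, the best deviation is to contribute 0 (any partial contribution still incurs the fine and gives up units whose private return 0.2000 is below 1).
Deviating from 32 to 0 saves 32 billion dollars but forfeits the deviator's share of the drop in the mitigation fund: 1.6/8 × 32 = 6.40.
So the deviation gain is 32 − 6.40 = 25.60, and the fine must be at least 25.60 billion dollars to wipe it out.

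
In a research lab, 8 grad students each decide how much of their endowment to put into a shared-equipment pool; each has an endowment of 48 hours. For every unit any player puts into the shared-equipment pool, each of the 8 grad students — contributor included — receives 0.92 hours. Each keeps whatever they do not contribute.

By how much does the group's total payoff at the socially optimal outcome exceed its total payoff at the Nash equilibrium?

2442.24 hours

The private return per contributed unit is 0.92 < 1, so contributing 0 is dominant for every player. At the Nash equilibrium everyone keeps their 48, and the group total is 8 × 48 = 384.
Each contributed unit returns 7.360 to the group as a whole (0.92 to each of 8 players), which exceeds 1, so the social optimum is full contribution: group total = 7.360 × 384 = 2826.24.
Efficiency loss = 2826.24 − 384 = 2442.24.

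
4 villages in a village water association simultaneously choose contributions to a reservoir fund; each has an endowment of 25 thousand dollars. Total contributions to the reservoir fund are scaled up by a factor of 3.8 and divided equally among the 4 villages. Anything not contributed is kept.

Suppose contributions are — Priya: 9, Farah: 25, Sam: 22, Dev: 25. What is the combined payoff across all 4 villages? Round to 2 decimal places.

326.80 thousand dollars

Total contributed: 9 + 25 + 22 + 25 = 81; total kept: 4 × 25 − 81 = 19.
The reservoir fund pays out 3.8 × 81 = 307.80 in aggregate.
Group total = 19 + 307.80 = 326.80.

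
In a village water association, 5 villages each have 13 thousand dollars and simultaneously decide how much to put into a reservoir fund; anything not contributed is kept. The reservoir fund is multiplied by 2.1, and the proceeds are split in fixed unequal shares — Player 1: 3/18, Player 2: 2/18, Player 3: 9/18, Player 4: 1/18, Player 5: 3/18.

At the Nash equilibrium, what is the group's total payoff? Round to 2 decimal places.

For player j, contributing a unit is worthwhile iff 2.1 × (j's share) ≥ 1, i.e. iff j's share is at least 0.4762.
Only Player 3 (9/18) clears that bar, contributing 13; the remaining 4 contribute 0. Total contributed: 13.
The reservoir fund pays out 2.1 × 13 = 27.30 in total (split across the unequal shares, but the aggregate is all that matters for the group sum).
The 4 free-riders keep 13 each, adding 52. Group total = 52 + 27.30 = 79.30.

79.30 thousand dollars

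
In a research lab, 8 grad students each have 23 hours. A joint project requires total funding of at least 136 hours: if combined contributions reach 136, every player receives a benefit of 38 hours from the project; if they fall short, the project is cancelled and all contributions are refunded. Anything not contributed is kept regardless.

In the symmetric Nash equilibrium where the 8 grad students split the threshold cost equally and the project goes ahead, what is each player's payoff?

44 hours

Equal share of the threshold: 136/8 = 17.
At this profile no one gains by cutting their contribution: any cut drops the total below 136, the project is cancelled, contributions are refunded, and the deviator ends with 23, which is less than 23 − 17 + 38 = 44. Contributing more than 17 just wastes the excess. So contributing exactly 17 is a best response.
Each player's payoff: 23 − 17 + 38 = 44.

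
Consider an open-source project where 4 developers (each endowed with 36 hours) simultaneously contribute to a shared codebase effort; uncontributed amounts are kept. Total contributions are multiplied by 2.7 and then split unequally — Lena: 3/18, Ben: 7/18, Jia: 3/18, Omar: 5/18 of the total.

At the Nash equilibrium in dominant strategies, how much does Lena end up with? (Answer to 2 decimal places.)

Player j's private return per contributed unit is 2.7 × (j's share). Contributing is weakly dominant for j when that share is at least 1/2.7 = 0.3704, and contributing 0 is dominant otherwise.
Only Ben (7/18) clears that bar, contributing 36; the remaining 3 contribute 0. Total contributed: 36.
Lena keeps 36 and receives 2.7 × 36 × 3/18 = 16.20 from the shared codebase effort, for a payoff of 52.20.

52.20 hours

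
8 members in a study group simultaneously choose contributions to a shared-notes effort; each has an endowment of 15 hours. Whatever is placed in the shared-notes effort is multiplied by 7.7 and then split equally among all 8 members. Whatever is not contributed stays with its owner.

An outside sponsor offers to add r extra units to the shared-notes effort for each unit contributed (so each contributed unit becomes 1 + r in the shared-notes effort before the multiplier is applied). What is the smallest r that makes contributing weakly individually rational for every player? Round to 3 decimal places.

With matching at rate r, one contributed unit becomes (1 + r) in the shared-notes effort and returns 7.7 × (1 + r) / 8 to the contributor.
Setting this equal to 1: 1 + r = 8/7.7 = 1.0390.
So the minimum matching rate is r = 1.0390 − 1 = 0.039.

0.039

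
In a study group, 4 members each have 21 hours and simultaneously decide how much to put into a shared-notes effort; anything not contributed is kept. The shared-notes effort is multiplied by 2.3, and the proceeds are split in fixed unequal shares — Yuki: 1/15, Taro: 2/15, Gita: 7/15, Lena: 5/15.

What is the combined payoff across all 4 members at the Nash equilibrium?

For player j, contributing a unit is worthwhile iff 2.3 × (j's share) ≥ 1, i.e. iff j's share is at least 0.4348.
Gita alone (share 7/15) is above the threshold, contributing 21; the remaining 3 contribute 0. Total contributed: 21.
The shared-notes effort pays out 2.3 × 21 = 48.30 in total (split across the unequal shares, but the aggregate is all that matters for the group sum).
The 3 free-riders keep 21 each, adding 63. Group total = 63 + 48.30 = 111.30.

111.30 hours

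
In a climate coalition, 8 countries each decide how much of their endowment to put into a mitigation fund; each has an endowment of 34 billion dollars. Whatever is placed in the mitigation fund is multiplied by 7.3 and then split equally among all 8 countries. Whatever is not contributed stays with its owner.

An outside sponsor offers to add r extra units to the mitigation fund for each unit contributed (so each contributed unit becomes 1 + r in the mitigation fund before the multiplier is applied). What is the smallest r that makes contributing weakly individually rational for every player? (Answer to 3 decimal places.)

0.096

With matching at rate r, one contributed unit becomes (1 + r) in the mitigation fund and returns 7.3 × (1 + r) / 8 to the contributor.
Setting this equal to 1: 1 + r = 8/7.3 = 1.0959.
So the minimum matching rate is r = 1.0959 − 1 = 0.096.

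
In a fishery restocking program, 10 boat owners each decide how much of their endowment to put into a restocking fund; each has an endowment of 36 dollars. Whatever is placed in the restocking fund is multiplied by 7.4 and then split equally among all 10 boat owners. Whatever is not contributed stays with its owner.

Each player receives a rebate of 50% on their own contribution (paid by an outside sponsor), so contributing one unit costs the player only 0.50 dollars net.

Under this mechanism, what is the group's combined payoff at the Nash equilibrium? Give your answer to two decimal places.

2844.00 dollars

With the mechanism, a contributed unit returns (7.4/10) / 0.50 = 1.4800 per unit of net cost to the contributor — now above 1 — so contributing fully is weakly dominant for every player.
So the Nash equilibrium is full contribution by all 10; the group earns 10 × (36 × 0.50 + 7.4 × 36) = 2844.00.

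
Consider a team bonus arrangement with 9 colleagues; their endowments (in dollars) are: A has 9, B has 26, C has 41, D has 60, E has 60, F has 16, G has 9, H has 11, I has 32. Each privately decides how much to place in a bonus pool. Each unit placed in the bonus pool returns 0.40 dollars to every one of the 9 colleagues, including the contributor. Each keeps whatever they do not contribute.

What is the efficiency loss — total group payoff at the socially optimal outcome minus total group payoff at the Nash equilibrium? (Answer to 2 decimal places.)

686.40 dollars

The private return per contributed unit is 0.40 < 1 for everyone, so the Nash equilibrium is zero contribution and the group total is Σ E_j = 9 + 26 + 41 + 60 + 60 + 16 + 9 + 11 + 32 = 264.
Each contributed unit returns 3.600 to the group, so the social optimum is full contribution by everyone: group total = 3.600 × 264 = 950.40.
Efficiency loss = (3.600 − 1) × 264 = 686.40.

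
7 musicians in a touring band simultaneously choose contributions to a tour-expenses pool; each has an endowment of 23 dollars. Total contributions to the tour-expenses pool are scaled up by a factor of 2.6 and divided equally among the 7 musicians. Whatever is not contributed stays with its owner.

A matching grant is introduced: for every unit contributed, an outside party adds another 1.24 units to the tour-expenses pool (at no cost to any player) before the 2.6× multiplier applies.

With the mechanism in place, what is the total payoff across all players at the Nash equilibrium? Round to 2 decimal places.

161.00 dollars

Even with the mechanism, each unit contributed returns only 2.6 × 2.24 / 7 = 0.8320 per unit of net cost, so contributing nothing is still dominant.
At the Nash equilibrium no one contributes; group total payoff = 7 × 23 = 161.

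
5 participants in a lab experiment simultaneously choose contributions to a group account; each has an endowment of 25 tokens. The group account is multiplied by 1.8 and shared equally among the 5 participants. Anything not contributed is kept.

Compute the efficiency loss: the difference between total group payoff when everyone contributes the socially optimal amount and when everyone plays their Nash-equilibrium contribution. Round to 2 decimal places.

Each contributed unit returns 1.8/5 = 0.3600 to its contributor — below 1 — so contributing 0 is dominant for every player. At the Nash equilibrium everyone keeps their 25, and the group total is 5 × 25 = 125.
Each contributed unit returns 1.800 to the group as a whole (0.3600 to each of 5 players), which exceeds 1, so the social optimum is full contribution: group total = 1.800 × 125 = 225.00.
Efficiency loss = 225.00 − 125 = 100.00.

100.00 tokens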